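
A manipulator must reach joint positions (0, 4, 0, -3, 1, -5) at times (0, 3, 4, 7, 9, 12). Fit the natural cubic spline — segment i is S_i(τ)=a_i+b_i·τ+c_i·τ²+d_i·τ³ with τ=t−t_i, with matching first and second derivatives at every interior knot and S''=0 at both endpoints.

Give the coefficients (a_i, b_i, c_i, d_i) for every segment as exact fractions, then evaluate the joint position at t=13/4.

  seg 0: a=0 b=3079/888 c=0 d=-1895/7992
  seg 1: a=4 b=-1303/444 c=-1895/888 d=949/888
  seg 2: a=0 b=-1183/296 c=119/111 d=-65/2664
  seg 3: a=-3 b=263/148 c=757/888 d=-329/888
  seg 4: a=1 b=329/444 c=-1217/888 d=1217/7992
S(13/4) = 59667/18944

Δ: Δ0=4/3, Δ1=-4, Δ2=-1, Δ3=2, Δ4=-2
row 1: diag=8, rhs=-32; c'=1/8, d'=-4
row 2: denom=8−1·1/8=63/8; d'=(18−1·-4)/(63/8)=176/63
row 3: denom=10−3·8/21=62/7; d'=(18−3·176/63)/(62/7)=101/93
row 4: denom=10−2·7/31=296/31; d'=(-24−2·101/93)/(296/31)=-1217/444
back: M4=-1217/444
back: M3=101/93−7/31·-1217/444=757/444
back: M2=176/63−8/21·757/444=238/111
back: M1=-4−1/8·238/111=-1895/444
M: M0=0, M1=-1895/444, M2=238/111, M3=757/444, M4=-1217/444, M5=0
seg 0: a=0, c=M0/2=0, d=(M1−M0)/(6·3)=-1895/7992, b=Δ0−h0·(2M0+M1)/6=3079/888
seg 1: a=4, c=M1/2=-1895/888, d=(M2−M1)/(6·1)=949/888, b=Δ1−h1·(2M1+M2)/6=-1303/444
seg 2: a=0, c=M2/2=119/111, d=(M3−M2)/(6·3)=-65/2664, b=Δ2−h2·(2M2+M3)/6=-1183/296
seg 3: a=-3, c=M3/2=757/888, d=(M4−M3)/(6·2)=-329/888, b=Δ3−h3·(2M3+M4)/6=263/148
seg 4: a=1, c=M4/2=-1217/888, d=(M5−M4)/(6·3)=1217/7992, b=Δ4−h4·(2M4+M5)/6=329/444
t_q=13/4 → seg 1, τ=1/4; S=4+-1303/444·τ+-1895/888·τ²+949/888·τ³=59667/18944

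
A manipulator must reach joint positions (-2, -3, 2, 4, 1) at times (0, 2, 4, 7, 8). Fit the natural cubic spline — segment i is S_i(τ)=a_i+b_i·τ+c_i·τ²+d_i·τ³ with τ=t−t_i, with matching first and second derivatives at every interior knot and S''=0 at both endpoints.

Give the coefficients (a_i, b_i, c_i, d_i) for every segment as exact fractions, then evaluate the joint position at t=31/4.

Δ: Δ0=-1/2, Δ1=5/2, Δ2=2/3, Δ3=-3
row 1: diag=8, rhs=18; c'=1/4, d'=9/4
row 2: denom=10−2·1/4=19/2; d'=(-11−2·9/4)/(19/2)=-31/19
row 3: denom=8−3·6/19=134/19; d'=(-22−3·-31/19)/(134/19)=-325/134
back: M3=-325/134
back: M2=-31/19−6/19·-325/134=-58/67
back: M1=9/4−1/4·-58/67=661/268
M: M0=0, M1=661/268, M2=-58/67, M3=-325/134, M4=0
seg 0: a=-2, c=M0/2=0, d=(M1−M0)/(6·2)=661/3216, b=Δ0−h0·(2M0+M1)/6=-1063/804
seg 1: a=-3, c=M1/2=661/536, d=(M2−M1)/(6·2)=-893/3216, b=Δ1−h1·(2M1+M2)/6=230/201
seg 2: a=2, c=M2/2=-29/67, d=(M3−M2)/(6·3)=-209/2412, b=Δ2−h2·(2M2+M3)/6=2207/804
seg 3: a=4, c=M3/2=-325/268, d=(M4−M3)/(6·1)=325/804, b=Δ3−h3·(2M3+M4)/6=-881/402
t_q=31/4 → seg 3, τ=3/4; S=4+-881/402·τ+-325/268·τ²+325/804·τ³=31641/17152

  seg 0: a=-2 b=-1063/804 c=0 d=661/3216
  seg 1: a=-3 b=230/201 c=661/536 d=-893/3216
  seg 2: a=2 b=2207/804 c=-29/67 d=-209/2412
  seg 3: a=4 b=-881/402 c=-325/268 d=325/804
S(31/4) = 31641/17152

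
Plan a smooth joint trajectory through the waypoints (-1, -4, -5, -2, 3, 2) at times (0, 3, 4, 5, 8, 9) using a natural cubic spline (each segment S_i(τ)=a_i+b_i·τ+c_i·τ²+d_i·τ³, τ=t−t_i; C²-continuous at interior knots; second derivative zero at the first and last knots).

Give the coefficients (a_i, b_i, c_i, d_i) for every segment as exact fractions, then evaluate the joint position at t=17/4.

  seg 0: a=-1 b=-973/1641 c=0 d=-668/14769
  seg 1: a=-4 b=-2977/1641 c=-668/1641 d=668/547
  seg 2: a=-5 b=1699/1641 c=5344/1641 d=-2120/1641
  seg 3: a=-2 b=2009/547 c=-1016/1641 d=-244/14769
  seg 4: a=3 b=-267/547 c=-420/547 d=140/547
S(17/4) = -19945/4376

Δ: Δ0=-1, Δ1=-1, Δ2=3, Δ3=5/3, Δ4=-1
row 1: diag=8, rhs=0; c'=1/8, d'=0
row 2: denom=4−1·1/8=31/8; d'=(24−1·0)/(31/8)=192/31
row 3: denom=8−1·8/31=240/31; d'=(-8−1·192/31)/(240/31)=-11/6
row 4: denom=8−3·31/80=547/80; d'=(-16−3·-11/6)/(547/80)=-840/547
back: M4=-840/547
back: M3=-11/6−31/80·-840/547=-2032/1641
back: M2=192/31−8/31·-2032/1641=10688/1641
back: M1=0−1/8·10688/1641=-1336/1641
M: M0=0, M1=-1336/1641, M2=10688/1641, M3=-2032/1641, M4=-840/547, M5=0
seg 0: a=-1, c=M0/2=0, d=(M1−M0)/(6·3)=-668/14769, b=Δ0−h0·(2M0+M1)/6=-973/1641
seg 1: a=-4, c=M1/2=-668/1641, d=(M2−M1)/(6·1)=668/547, b=Δ1−h1·(2M1+M2)/6=-2977/1641
seg 2: a=-5, c=M2/2=5344/1641, d=(M3−M2)/(6·1)=-2120/1641, b=Δ2−h2·(2M2+M3)/6=1699/1641
seg 3: a=-2, c=M3/2=-1016/1641, d=(M4−M3)/(6·3)=-244/14769, b=Δ3−h3·(2M3+M4)/6=2009/547
seg 4: a=3, c=M4/2=-420/547, d=(M5−M4)/(6·1)=140/547, b=Δ4−h4·(2M4+M5)/6=-267/547
t_q=17/4 → seg 2, τ=1/4; S=-5+1699/1641·τ+5344/1641·τ²+-2120/1641·τ³=-19945/4376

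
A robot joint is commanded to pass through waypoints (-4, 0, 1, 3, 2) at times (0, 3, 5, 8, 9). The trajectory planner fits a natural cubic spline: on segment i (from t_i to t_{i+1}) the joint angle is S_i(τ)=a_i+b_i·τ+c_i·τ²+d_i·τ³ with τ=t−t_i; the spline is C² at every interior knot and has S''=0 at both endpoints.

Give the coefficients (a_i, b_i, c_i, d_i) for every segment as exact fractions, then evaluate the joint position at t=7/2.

Δ: Δ0=4/3, Δ1=1/2, Δ2=2/3, Δ3=-1
row 1: diag=10, rhs=-5; c'=1/5, d'=-1/2
row 2: denom=10−2·1/5=48/5; d'=(1−2·-1/2)/(48/5)=5/24
row 3: denom=8−3·5/16=113/16; d'=(-10−3·5/24)/(113/16)=-170/113
back: M3=-170/113
back: M2=5/24−5/16·-170/113=230/339
back: M1=-1/2−1/5·230/339=-431/678
M: M0=0, M1=-431/678, M2=230/339, M3=-170/113, M4=0
seg 0: a=-4, c=M0/2=0, d=(M1−M0)/(6·3)=-431/12204, b=Δ0−h0·(2M0+M1)/6=2239/1356
seg 1: a=0, c=M1/2=-431/1356, d=(M2−M1)/(6·2)=99/904, b=Δ1−h1·(2M1+M2)/6=473/678
seg 2: a=1, c=M2/2=115/339, d=(M3−M2)/(6·3)=-370/3051, b=Δ2−h2·(2M2+M3)/6=251/339
seg 3: a=3, c=M3/2=-85/113, d=(M4−M3)/(6·1)=85/339, b=Δ3−h3·(2M3+M4)/6=-169/339
t_q=7/2 → seg 1, τ=1/2; S=0+473/678·τ+-431/1356·τ²+99/904·τ³=2047/7232

  seg 0: a=-4 b=2239/1356 c=0 d=-431/12204
  seg 1: a=0 b=473/678 c=-431/1356 d=99/904
  seg 2: a=1 b=251/339 c=115/339 d=-370/3051
  seg 3: a=3 b=-169/339 c=-85/113 d=85/339
S(7/2) = 2047/7232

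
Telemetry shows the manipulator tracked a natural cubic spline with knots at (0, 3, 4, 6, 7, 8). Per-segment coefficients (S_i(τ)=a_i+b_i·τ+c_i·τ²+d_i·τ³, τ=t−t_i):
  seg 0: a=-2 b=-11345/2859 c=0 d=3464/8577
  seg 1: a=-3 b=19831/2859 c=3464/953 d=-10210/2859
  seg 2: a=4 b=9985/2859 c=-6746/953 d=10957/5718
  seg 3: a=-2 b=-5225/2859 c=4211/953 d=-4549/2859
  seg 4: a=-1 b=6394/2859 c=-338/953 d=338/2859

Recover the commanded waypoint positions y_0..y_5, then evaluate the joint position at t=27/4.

y_0=-2 y_1=-3 y_2=4 y_3=-2 y_4=-1 y_5=1
S(27/4) = -94929/60992

y_0 = S_0(0) = a_0 = -2
y_1 = S_1(0) = a_1 = -3
y_2 = S_2(0) = a_2 = 4
y_3 = S_3(0) = a_3 = -2
y_4 = S_4(0) = a_4 = -1
y_5 = S_4(1) = 1
t_q=27/4 is in segment 3 (τ=3/4); S_3(τ)=-94929/60992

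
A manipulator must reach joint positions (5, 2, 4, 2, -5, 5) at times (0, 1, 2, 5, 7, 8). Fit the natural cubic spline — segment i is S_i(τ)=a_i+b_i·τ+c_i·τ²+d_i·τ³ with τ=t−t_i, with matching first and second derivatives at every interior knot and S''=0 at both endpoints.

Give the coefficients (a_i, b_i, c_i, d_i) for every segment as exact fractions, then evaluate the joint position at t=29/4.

  seg 0: a=5 b=-9821/2280 c=0 d=2981/2280
  seg 1: a=2 b=-439/1140 c=2981/760 d=-701/456
  seg 2: a=4 b=6493/2280 c=-131/190 d=-1099/6840
  seg 3: a=2 b=-1283/228 c=-1623/760 d=3647/2280
  seg 4: a=-5 b=5729/1140 c=5671/760 d=-5671/2280
S(29/4) = -161297/48640

Δ: Δ0=-3, Δ1=2, Δ2=-2/3, Δ3=-7/2, Δ4=10
row 1: diag=4, rhs=30; c'=1/4, d'=15/2
row 2: denom=8−1·1/4=31/4; d'=(-16−1·15/2)/(31/4)=-94/31
row 3: denom=10−3·12/31=274/31; d'=(-17−3·-94/31)/(274/31)=-245/274
row 4: denom=6−2·31/137=760/137; d'=(81−2·-245/274)/(760/137)=5671/380
back: M4=5671/380
back: M3=-245/274−31/137·5671/380=-1623/380
back: M2=-94/31−12/31·-1623/380=-131/95
back: M1=15/2−1/4·-131/95=2981/380
M: M0=0, M1=2981/380, M2=-131/95, M3=-1623/380, M4=5671/380, M5=0
seg 0: a=5, c=M0/2=0, d=(M1−M0)/(6·1)=2981/2280, b=Δ0−h0·(2M0+M1)/6=-9821/2280
seg 1: a=2, c=M1/2=2981/760, d=(M2−M1)/(6·1)=-701/456, b=Δ1−h1·(2M1+M2)/6=-439/1140
seg 2: a=4, c=M2/2=-131/190, d=(M3−M2)/(6·3)=-1099/6840, b=Δ2−h2·(2M2+M3)/6=6493/2280
seg 3: a=2, c=M3/2=-1623/760, d=(M4−M3)/(6·2)=3647/2280, b=Δ3−h3·(2M3+M4)/6=-1283/228
seg 4: a=-5, c=M4/2=5671/760, d=(M5−M4)/(6·1)=-5671/2280, b=Δ4−h4·(2M4+M5)/6=5729/1140
t_q=29/4 → seg 4, τ=1/4; S=-5+5729/1140·τ+5671/760·τ²+-5671/2280·τ³=-161297/48640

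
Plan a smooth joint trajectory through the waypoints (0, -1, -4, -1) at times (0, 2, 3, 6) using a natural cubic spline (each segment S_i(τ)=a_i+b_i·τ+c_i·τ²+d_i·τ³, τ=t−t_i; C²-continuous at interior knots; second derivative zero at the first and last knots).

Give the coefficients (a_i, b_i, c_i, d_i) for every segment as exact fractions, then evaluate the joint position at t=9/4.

  seg 0: a=0 b=49/94 c=0 d=-12/47
  seg 1: a=-1 b=-239/94 c=-72/47 d=101/94
  seg 2: a=-4 b=-112/47 c=159/94 d=-53/282
S(9/4) = -10315/6016

Δ: Δ0=-1/2, Δ1=-3, Δ2=1
row 1: diag=6, rhs=-15; c'=1/6, d'=-5/2
row 2: denom=8−1·1/6=47/6; d'=(24−1·-5/2)/(47/6)=159/47
back: M2=159/47
back: M1=-5/2−1/6·159/47=-144/47
M: M0=0, M1=-144/47, M2=159/47, M3=0
seg 0: a=0, c=M0/2=0, d=(M1−M0)/(6·2)=-12/47, b=Δ0−h0·(2M0+M1)/6=49/94
seg 1: a=-1, c=M1/2=-72/47, d=(M2−M1)/(6·1)=101/94, b=Δ1−h1·(2M1+M2)/6=-239/94
seg 2: a=-4, c=M2/2=159/94, d=(M3−M2)/(6·3)=-53/282, b=Δ2−h2·(2M2+M3)/6=-112/47
t_q=9/4 → seg 1, τ=1/4; S=-1+-239/94·τ+-72/47·τ²+101/94·τ³=-10315/6016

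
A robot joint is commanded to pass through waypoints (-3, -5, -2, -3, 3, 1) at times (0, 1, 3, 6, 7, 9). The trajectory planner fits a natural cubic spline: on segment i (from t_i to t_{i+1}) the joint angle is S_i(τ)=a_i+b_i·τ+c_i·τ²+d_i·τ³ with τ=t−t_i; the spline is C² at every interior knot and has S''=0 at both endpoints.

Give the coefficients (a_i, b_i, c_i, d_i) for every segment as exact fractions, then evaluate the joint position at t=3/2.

  seg 0: a=-3 b=-19543/6924 c=0 d=5695/6924
  seg 1: a=-5 b=-1229/3462 c=5695/2308 d=-10663/13848
  seg 2: a=-2 b=476/1731 c=-1242/577 d=375/577
  seg 3: a=-3 b=8495/1731 c=2133/577 d=-4508/1731
  seg 4: a=3 b=7769/1731 c=-2375/577 d=2375/3462
S(3/2) = -171969/36928

Δ: Δ0=-2, Δ1=3/2, Δ2=-1/3, Δ3=6, Δ4=-1
row 1: diag=6, rhs=21; c'=1/3, d'=7/2
row 2: denom=10−2·1/3=28/3; d'=(-11−2·7/2)/(28/3)=-27/14
row 3: denom=8−3·9/28=197/28; d'=(38−3·-27/14)/(197/28)=1226/197
row 4: denom=6−1·28/197=1154/197; d'=(-42−1·1226/197)/(1154/197)=-4750/577
back: M4=-4750/577
back: M3=1226/197−28/197·-4750/577=4266/577
back: M2=-27/14−9/28·4266/577=-2484/577
back: M1=7/2−1/3·-2484/577=5695/1154
M: M0=0, M1=5695/1154, M2=-2484/577, M3=4266/577, M4=-4750/577, M5=0
seg 0: a=-3, c=M0/2=0, d=(M1−M0)/(6·1)=5695/6924, b=Δ0−h0·(2M0+M1)/6=-19543/6924
seg 1: a=-5, c=M1/2=5695/2308, d=(M2−M1)/(6·2)=-10663/13848, b=Δ1−h1·(2M1+M2)/6=-1229/3462
seg 2: a=-2, c=M2/2=-1242/577, d=(M3−M2)/(6·3)=375/577, b=Δ2−h2·(2M2+M3)/6=476/1731
seg 3: a=-3, c=M3/2=2133/577, d=(M4−M3)/(6·1)=-4508/1731, b=Δ3−h3·(2M3+M4)/6=8495/1731
seg 4: a=3, c=M4/2=-2375/577, d=(M5−M4)/(6·2)=2375/3462, b=Δ4−h4·(2M4+M5)/6=7769/1731
t_q=3/2 → seg 1, τ=1/2; S=-5+-1229/3462·τ+5695/2308·τ²+-10663/13848·τ³=-171969/36928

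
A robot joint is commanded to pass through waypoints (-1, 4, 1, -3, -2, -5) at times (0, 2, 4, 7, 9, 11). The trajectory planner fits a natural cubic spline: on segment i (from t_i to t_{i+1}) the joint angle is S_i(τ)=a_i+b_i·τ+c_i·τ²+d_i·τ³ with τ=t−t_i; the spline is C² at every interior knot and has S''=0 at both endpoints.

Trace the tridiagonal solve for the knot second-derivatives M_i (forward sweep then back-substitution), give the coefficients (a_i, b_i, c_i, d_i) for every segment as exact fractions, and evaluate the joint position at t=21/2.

Δ: Δ0=5/2, Δ1=-3/2, Δ2=-4/3, Δ3=1/2, Δ4=-3/2
row 1: diag=8, rhs=-24; c'=1/4, d'=-3
row 2: denom=10−2·1/4=19/2; d'=(1−2·-3)/(19/2)=14/19
row 3: denom=10−3·6/19=172/19; d'=(11−3·14/19)/(172/19)=167/172
row 4: denom=8−2·19/86=325/43; d'=(-12−2·167/172)/(325/43)=-1199/650
back: M4=-1199/650
back: M3=167/172−19/86·-1199/650=448/325
back: M2=14/19−6/19·448/325=98/325
back: M1=-3−1/4·98/325=-1999/650
M: M0=0, M1=-1999/650, M2=98/325, M3=448/325, M4=-1199/650, M5=0
seg 0: a=-1, c=M0/2=0, d=(M1−M0)/(6·2)=-1999/7800, b=Δ0−h0·(2M0+M1)/6=3437/975
seg 1: a=4, c=M1/2=-1999/1300, d=(M2−M1)/(6·2)=439/1560, b=Δ1−h1·(2M1+M2)/6=877/1950
seg 2: a=1, c=M2/2=49/325, d=(M3−M2)/(6·3)=7/117, b=Δ2−h2·(2M2+M3)/6=-2266/975
seg 3: a=-3, c=M3/2=224/325, d=(M4−M3)/(6·2)=-419/1560, b=Δ3−h3·(2M3+M4)/6=191/975
seg 4: a=-2, c=M4/2=-1199/1300, d=(M5−M4)/(6·2)=1199/7800, b=Δ4−h4·(2M4+M5)/6=-527/1950
t_q=21/2 → seg 4, τ=3/2; S=-2+-527/1950·τ+-1199/1300·τ²+1199/7800·τ³=-16481/4160

  seg 0: a=-1 b=3437/975 c=0 d=-1999/7800
  seg 1: a=4 b=877/1950 c=-1999/1300 d=439/1560
  seg 2: a=1 b=-2266/975 c=49/325 d=7/117
  seg 3: a=-3 b=191/975 c=224/325 d=-419/1560
  seg 4: a=-2 b=-527/1950 c=-1199/1300 d=1199/7800
S(21/2) = -16481/4160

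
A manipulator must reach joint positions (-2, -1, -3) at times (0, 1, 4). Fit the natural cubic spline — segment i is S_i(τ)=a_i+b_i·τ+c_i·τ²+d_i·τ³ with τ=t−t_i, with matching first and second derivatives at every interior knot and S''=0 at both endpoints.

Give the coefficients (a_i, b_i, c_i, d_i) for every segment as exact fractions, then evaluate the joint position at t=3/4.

  seg 0: a=-2 b=29/24 c=0 d=-5/24
  seg 1: a=-1 b=7/12 c=-5/8 d=5/72
S(3/4) = -605/512

Δ: Δ0=1, Δ1=-2/3
row 1: diag=8, rhs=-10; c'=3/8, d'=-5/4
back: M1=-5/4
M: M0=0, M1=-5/4, M2=0
seg 0: a=-2, c=M0/2=0, d=(M1−M0)/(6·1)=-5/24, b=Δ0−h0·(2M0+M1)/6=29/24
seg 1: a=-1, c=M1/2=-5/8, d=(M2−M1)/(6·3)=5/72, b=Δ1−h1·(2M1+M2)/6=7/12
t_q=3/4 → seg 0, τ=3/4; S=-2+29/24·τ+0·τ²+-5/24·τ³=-605/512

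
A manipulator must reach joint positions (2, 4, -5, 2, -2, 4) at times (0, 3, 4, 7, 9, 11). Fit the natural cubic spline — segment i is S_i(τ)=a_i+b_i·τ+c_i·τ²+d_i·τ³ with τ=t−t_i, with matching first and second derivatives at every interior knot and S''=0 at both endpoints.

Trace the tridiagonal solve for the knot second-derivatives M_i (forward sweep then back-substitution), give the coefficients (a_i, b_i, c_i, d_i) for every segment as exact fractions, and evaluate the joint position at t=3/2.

Δ: Δ0=2/3, Δ1=-9, Δ2=7/3, Δ3=-2, Δ4=3
row 1: diag=8, rhs=-58; c'=1/8, d'=-29/4
row 2: denom=8−1·1/8=63/8; d'=(68−1·-29/4)/(63/8)=86/9
row 3: denom=10−3·8/21=62/7; d'=(-26−3·86/9)/(62/7)=-574/93
row 4: denom=8−2·7/31=234/31; d'=(30−2·-574/93)/(234/31)=1969/351
back: M4=1969/351
back: M3=-574/93−7/31·1969/351=-2611/351
back: M2=86/9−8/21·-2611/351=13046/1053
back: M1=-29/4−1/8·13046/1053=-9265/1053
M: M0=0, M1=-9265/1053, M2=13046/1053, M3=-2611/351, M4=1969/351, M5=0
seg 0: a=2, c=M0/2=0, d=(M1−M0)/(6·3)=-9265/18954, b=Δ0−h0·(2M0+M1)/6=10669/2106
seg 1: a=4, c=M1/2=-9265/2106, d=(M2−M1)/(6·1)=2479/702, b=Δ1−h1·(2M1+M2)/6=-8563/1053
seg 2: a=-5, c=M2/2=6523/1053, d=(M3−M2)/(6·3)=-20879/18954, b=Δ2−h2·(2M2+M3)/6=-13345/2106
seg 3: a=2, c=M3/2=-2611/702, d=(M4−M3)/(6·2)=1145/1053, b=Δ3−h3·(2M3+M4)/6=1147/1053
seg 4: a=-2, c=M4/2=1969/702, d=(M5−M4)/(6·2)=-1969/4212, b=Δ4−h4·(2M4+M5)/6=-779/1053
t_q=3/2 → seg 0, τ=3/2; S=2+10669/2106·τ+0·τ²+-9265/18954·τ³=14881/1872

  seg 0: a=2 b=10669/2106 c=0 d=-9265/18954
  seg 1: a=4 b=-8563/1053 c=-9265/2106 d=2479/702
  seg 2: a=-5 b=-13345/2106 c=6523/1053 d=-20879/18954
  seg 3: a=2 b=1147/1053 c=-2611/702 d=1145/1053
  seg 4: a=-2 b=-779/1053 c=1969/702 d=-1969/4212
S(3/2) = 14881/1872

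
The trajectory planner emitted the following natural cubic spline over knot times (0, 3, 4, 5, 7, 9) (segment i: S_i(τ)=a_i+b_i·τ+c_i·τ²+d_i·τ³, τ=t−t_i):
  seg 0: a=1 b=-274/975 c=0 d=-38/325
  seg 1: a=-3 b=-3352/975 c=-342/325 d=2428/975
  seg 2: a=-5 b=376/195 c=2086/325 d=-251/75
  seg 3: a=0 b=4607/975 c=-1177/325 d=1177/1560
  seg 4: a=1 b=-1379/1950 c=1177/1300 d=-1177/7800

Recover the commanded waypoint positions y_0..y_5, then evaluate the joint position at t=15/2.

y_0=1 y_1=-3 y_2=-5 y_3=0 y_4=1 y_5=2
S(15/2) = 17761/20800

y_0 = S_0(0) = a_0 = 1
y_1 = S_1(0) = a_1 = -3
y_2 = S_2(0) = a_2 = -5
y_3 = S_3(0) = a_3 = 0
y_4 = S_4(0) = a_4 = 1
y_5 = S_4(2) = 2
t_q=15/2 is in segment 4 (τ=1/2); S_4(τ)=17761/20800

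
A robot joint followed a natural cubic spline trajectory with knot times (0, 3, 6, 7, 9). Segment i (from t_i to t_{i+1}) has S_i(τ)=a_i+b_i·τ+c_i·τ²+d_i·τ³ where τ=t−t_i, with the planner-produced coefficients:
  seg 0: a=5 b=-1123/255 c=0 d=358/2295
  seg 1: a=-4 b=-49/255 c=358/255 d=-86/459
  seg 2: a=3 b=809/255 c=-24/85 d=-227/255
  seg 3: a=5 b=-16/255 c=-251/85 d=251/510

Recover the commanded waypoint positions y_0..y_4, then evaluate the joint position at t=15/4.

y_0 = S_0(0) = a_0 = 5
y_1 = S_1(0) = a_1 = -4
y_2 = S_2(0) = a_2 = 3
y_3 = S_3(0) = a_3 = 5
y_4 = S_3(2) = -3
t_q=15/4 is in segment 1 (τ=3/4); S_1(τ)=-9339/2720

y_0=5 y_1=-4 y_2=3 y_3=5 y_4=-3
S(15/4) = -9339/2720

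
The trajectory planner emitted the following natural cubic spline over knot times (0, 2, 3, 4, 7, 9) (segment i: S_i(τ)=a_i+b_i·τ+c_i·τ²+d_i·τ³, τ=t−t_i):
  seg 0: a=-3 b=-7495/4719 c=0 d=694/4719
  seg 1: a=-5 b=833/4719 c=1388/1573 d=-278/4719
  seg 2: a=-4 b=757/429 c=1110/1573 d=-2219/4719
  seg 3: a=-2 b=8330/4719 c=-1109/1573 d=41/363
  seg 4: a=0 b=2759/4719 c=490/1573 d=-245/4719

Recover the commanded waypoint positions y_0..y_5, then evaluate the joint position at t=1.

y_0 = S_0(0) = a_0 = -3
y_1 = S_1(0) = a_1 = -5
y_2 = S_2(0) = a_2 = -4
y_3 = S_3(0) = a_3 = -2
y_4 = S_4(0) = a_4 = 0
y_5 = S_4(2) = 2
t_q=1 is in segment 0 (τ=1); S_0(τ)=-6986/1573

y_0=-3 y_1=-5 y_2=-4 y_3=-2 y_4=0 y_5=2
S(1) = -6986/1573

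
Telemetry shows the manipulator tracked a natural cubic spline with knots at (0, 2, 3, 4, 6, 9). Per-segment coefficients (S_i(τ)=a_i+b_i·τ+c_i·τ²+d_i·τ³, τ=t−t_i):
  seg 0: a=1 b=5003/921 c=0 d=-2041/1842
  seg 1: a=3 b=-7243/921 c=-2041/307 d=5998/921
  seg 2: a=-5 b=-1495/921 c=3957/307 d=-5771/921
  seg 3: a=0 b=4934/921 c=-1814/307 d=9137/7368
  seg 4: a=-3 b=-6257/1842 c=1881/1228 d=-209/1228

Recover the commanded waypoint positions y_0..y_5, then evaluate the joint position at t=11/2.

y_0=1 y_1=3 y_2=-5 y_3=0 y_4=-3 y_5=-4
S(11/2) = -21095/19648

y_0 = S_0(0) = a_0 = 1
y_1 = S_1(0) = a_1 = 3
y_2 = S_2(0) = a_2 = -5
y_3 = S_3(0) = a_3 = 0
y_4 = S_4(0) = a_4 = -3
y_5 = S_4(3) = -4
t_q=11/2 is in segment 3 (τ=3/2); S_3(τ)=-21095/19648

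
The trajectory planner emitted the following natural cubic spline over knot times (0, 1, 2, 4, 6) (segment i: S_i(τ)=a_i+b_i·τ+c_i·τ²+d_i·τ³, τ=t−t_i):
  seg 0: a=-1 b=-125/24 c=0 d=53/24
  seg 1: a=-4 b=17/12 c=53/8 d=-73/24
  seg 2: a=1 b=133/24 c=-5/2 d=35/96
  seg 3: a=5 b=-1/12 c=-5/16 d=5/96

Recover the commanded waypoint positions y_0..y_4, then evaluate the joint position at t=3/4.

y_0 = S_0(0) = a_0 = -1
y_1 = S_1(0) = a_1 = -4
y_2 = S_2(0) = a_2 = 1
y_3 = S_3(0) = a_3 = 5
y_4 = S_3(2) = 4
t_q=3/4 is in segment 0 (τ=3/4); S_0(τ)=-2035/512

y_0=-1 y_1=-4 y_2=1 y_3=5 y_4=4
S(3/4) = -2035/512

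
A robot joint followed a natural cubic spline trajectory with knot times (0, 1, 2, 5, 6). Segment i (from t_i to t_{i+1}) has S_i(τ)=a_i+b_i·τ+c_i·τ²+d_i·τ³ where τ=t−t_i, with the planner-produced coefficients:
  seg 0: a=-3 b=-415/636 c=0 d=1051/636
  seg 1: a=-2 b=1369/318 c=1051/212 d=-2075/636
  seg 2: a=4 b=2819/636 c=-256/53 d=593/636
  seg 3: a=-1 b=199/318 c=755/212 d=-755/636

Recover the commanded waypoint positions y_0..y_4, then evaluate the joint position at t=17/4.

y_0 = S_0(0) = a_0 = -3
y_1 = S_1(0) = a_1 = -2
y_2 = S_2(0) = a_2 = 4
y_3 = S_3(0) = a_3 = -1
y_4 = S_3(1) = 2
t_q=17/4 is in segment 2 (τ=9/4); S_2(τ)=1907/13568

y_0=-3 y_1=-2 y_2=4 y_3=-1 y_4=2
S(17/4) = 1907/13568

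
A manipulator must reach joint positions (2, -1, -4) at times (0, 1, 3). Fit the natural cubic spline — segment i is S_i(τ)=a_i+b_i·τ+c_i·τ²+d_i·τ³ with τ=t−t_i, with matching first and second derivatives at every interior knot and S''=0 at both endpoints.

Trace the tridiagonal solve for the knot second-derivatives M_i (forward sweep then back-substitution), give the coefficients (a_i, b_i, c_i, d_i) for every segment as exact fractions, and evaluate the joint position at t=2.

Δ: Δ0=-3, Δ1=-3/2
row 1: diag=6, rhs=9; c'=1/3, d'=3/2
back: M1=3/2
M: M0=0, M1=3/2, M2=0
seg 0: a=2, c=M0/2=0, d=(M1−M0)/(6·1)=1/4, b=Δ0−h0·(2M0+M1)/6=-13/4
seg 1: a=-1, c=M1/2=3/4, d=(M2−M1)/(6·2)=-1/8, b=Δ1−h1·(2M1+M2)/6=-5/2
t_q=2 → seg 1, τ=1; S=-1+-5/2·τ+3/4·τ²+-1/8·τ³=-23/8

  seg 0: a=2 b=-13/4 c=0 d=1/4
  seg 1: a=-1 b=-5/2 c=3/4 d=-1/8
S(2) = -23/8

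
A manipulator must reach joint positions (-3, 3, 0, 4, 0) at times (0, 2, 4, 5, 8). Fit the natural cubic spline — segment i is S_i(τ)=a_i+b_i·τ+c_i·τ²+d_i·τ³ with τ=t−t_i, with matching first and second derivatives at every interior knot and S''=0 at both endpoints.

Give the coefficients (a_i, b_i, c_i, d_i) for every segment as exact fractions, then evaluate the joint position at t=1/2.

Δ: Δ0=3, Δ1=-3/2, Δ2=4, Δ3=-4/3
row 1: diag=8, rhs=-27; c'=1/4, d'=-27/8
row 2: denom=6−2·1/4=11/2; d'=(33−2·-27/8)/(11/2)=159/22
row 3: denom=8−1·2/11=86/11; d'=(-32−1·159/22)/(86/11)=-863/172
back: M3=-863/172
back: M2=159/22−2/11·-863/172=350/43
back: M1=-27/8−1/4·350/43=-1861/344
M: M0=0, M1=-1861/344, M2=350/43, M3=-863/172, M4=0
seg 0: a=-3, c=M0/2=0, d=(M1−M0)/(6·2)=-1861/4128, b=Δ0−h0·(2M0+M1)/6=4957/1032
seg 1: a=3, c=M1/2=-1861/688, d=(M2−M1)/(6·2)=4661/4128, b=Δ1−h1·(2M1+M2)/6=-313/516
seg 2: a=0, c=M2/2=175/43, d=(M3−M2)/(6·1)=-2263/1032, b=Δ2−h2·(2M2+M3)/6=2191/1032
seg 3: a=4, c=M3/2=-863/344, d=(M4−M3)/(6·3)=863/3096, b=Δ3−h3·(2M3+M4)/6=1901/516
t_q=1/2 → seg 0, τ=1/2; S=-3+4957/1032·τ+0·τ²+-1861/4128·τ³=-7207/11008

  seg 0: a=-3 b=4957/1032 c=0 d=-1861/4128
  seg 1: a=3 b=-313/516 c=-1861/688 d=4661/4128
  seg 2: a=0 b=2191/1032 c=175/43 d=-2263/1032
  seg 3: a=4 b=1901/516 c=-863/344 d=863/3096
S(1/2) = -7207/11008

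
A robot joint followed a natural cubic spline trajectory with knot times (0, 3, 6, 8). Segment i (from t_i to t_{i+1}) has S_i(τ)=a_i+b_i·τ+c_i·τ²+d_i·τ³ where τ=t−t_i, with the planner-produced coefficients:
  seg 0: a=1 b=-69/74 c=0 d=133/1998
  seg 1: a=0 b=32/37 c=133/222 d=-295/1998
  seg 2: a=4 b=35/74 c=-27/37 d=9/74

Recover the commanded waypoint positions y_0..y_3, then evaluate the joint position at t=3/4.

y_0=1 y_1=0 y_2=4 y_3=3
S(3/4) = 1557/4736

y_0 = S_0(0) = a_0 = 1
y_1 = S_1(0) = a_1 = 0
y_2 = S_2(0) = a_2 = 4
y_3 = S_2(2) = 3
t_q=3/4 is in segment 0 (τ=3/4); S_0(τ)=1557/4736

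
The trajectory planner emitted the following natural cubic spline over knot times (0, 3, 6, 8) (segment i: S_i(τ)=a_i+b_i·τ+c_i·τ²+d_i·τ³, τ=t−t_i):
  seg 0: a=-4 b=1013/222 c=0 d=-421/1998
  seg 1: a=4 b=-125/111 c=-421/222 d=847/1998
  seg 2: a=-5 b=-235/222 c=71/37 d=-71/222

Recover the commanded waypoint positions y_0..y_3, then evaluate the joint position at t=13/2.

y_0=-4 y_1=4 y_2=-5 y_3=-2
S(13/2) = -3013/592

y_0 = S_0(0) = a_0 = -4
y_1 = S_1(0) = a_1 = 4
y_2 = S_2(0) = a_2 = -5
y_3 = S_2(2) = -2
t_q=13/2 is in segment 2 (τ=1/2); S_2(τ)=-3013/592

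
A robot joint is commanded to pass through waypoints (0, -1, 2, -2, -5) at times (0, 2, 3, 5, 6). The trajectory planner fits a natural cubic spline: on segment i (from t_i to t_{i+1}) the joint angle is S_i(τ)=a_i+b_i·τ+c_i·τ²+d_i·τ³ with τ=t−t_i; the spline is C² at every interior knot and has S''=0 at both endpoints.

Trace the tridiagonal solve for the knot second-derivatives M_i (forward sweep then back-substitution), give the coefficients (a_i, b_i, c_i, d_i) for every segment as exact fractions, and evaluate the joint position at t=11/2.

Δ: Δ0=-1/2, Δ1=3, Δ2=-2, Δ3=-3
row 1: diag=6, rhs=21; c'=1/6, d'=7/2
row 2: denom=6−1·1/6=35/6; d'=(-30−1·7/2)/(35/6)=-201/35
row 3: denom=6−2·12/35=186/35; d'=(-6−2·-201/35)/(186/35)=32/31
back: M3=32/31
back: M2=-201/35−12/35·32/31=-189/31
back: M1=7/2−1/6·-189/31=140/31
M: M0=0, M1=140/31, M2=-189/31, M3=32/31, M4=0
seg 0: a=0, c=M0/2=0, d=(M1−M0)/(6·2)=35/93, b=Δ0−h0·(2M0+M1)/6=-373/186
seg 1: a=-1, c=M1/2=70/31, d=(M2−M1)/(6·1)=-329/186, b=Δ1−h1·(2M1+M2)/6=467/186
seg 2: a=2, c=M2/2=-189/62, d=(M3−M2)/(6·2)=221/372, b=Δ2−h2·(2M2+M3)/6=160/93
seg 3: a=-2, c=M3/2=16/31, d=(M4−M3)/(6·1)=-16/93, b=Δ3−h3·(2M3+M4)/6=-311/93
t_q=11/2 → seg 3, τ=1/2; S=-2+-311/93·τ+16/31·τ²+-16/93·τ³=-221/62

  seg 0: a=0 b=-373/186 c=0 d=35/93
  seg 1: a=-1 b=467/186 c=70/31 d=-329/186
  seg 2: a=2 b=160/93 c=-189/62 d=221/372
  seg 3: a=-2 b=-311/93 c=16/31 d=-16/93
S(11/2) = -221/62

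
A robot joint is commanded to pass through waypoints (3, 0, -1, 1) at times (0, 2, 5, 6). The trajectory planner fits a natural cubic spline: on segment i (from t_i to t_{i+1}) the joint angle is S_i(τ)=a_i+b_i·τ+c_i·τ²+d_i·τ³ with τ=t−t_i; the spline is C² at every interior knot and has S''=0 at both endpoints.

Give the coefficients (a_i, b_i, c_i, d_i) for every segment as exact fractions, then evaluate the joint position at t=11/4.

Δ: Δ0=-3/2, Δ1=-1/3, Δ2=2
row 1: diag=10, rhs=7; c'=3/10, d'=7/10
row 2: denom=8−3·3/10=71/10; d'=(14−3·7/10)/(71/10)=119/71
back: M2=119/71
back: M1=7/10−3/10·119/71=14/71
M: M0=0, M1=14/71, M2=119/71, M3=0
seg 0: a=3, c=M0/2=0, d=(M1−M0)/(6·2)=7/426, b=Δ0−h0·(2M0+M1)/6=-667/426
seg 1: a=0, c=M1/2=7/71, d=(M2−M1)/(6·3)=35/426, b=Δ1−h1·(2M1+M2)/6=-583/426
seg 2: a=-1, c=M2/2=119/142, d=(M3−M2)/(6·1)=-119/426, b=Δ2−h2·(2M2+M3)/6=307/213
t_q=11/4 → seg 1, τ=3/4; S=0+-583/426·τ+7/71·τ²+35/426·τ³=-8509/9088

  seg 0: a=3 b=-667/426 c=0 d=7/426
  seg 1: a=0 b=-583/426 c=7/71 d=35/426
  seg 2: a=-1 b=307/213 c=119/142 d=-119/426
S(11/4) = -8509/9088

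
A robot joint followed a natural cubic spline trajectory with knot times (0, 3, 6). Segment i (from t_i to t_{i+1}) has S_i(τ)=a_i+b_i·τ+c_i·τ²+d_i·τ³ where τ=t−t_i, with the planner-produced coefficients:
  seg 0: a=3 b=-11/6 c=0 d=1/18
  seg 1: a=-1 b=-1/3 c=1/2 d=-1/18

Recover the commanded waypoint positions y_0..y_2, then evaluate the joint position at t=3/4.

y_0=3 y_1=-1 y_2=1
S(3/4) = 211/128

y_0 = S_0(0) = a_0 = 3
y_1 = S_1(0) = a_1 = -1
y_2 = S_1(3) = 1
t_q=3/4 is in segment 0 (τ=3/4); S_0(τ)=211/128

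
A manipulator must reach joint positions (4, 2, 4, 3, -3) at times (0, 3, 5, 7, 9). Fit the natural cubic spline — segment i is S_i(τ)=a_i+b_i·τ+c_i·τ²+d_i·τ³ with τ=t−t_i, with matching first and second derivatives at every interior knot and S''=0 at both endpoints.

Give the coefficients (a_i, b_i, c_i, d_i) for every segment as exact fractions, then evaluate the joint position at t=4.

  seg 0: a=4 b=-1081/852 c=0 d=19/284
  seg 1: a=2 b=229/426 c=171/284 d=-79/426
  seg 2: a=4 b=307/426 c=-145/284 d=-85/1704
  seg 3: a=3 b=-409/213 c=-115/142 d=115/852
S(4) = 839/284

Δ: Δ0=-2/3, Δ1=1, Δ2=-1/2, Δ3=-3
row 1: diag=10, rhs=10; c'=1/5, d'=1
row 2: denom=8−2·1/5=38/5; d'=(-9−2·1)/(38/5)=-55/38
row 3: denom=8−2·5/19=142/19; d'=(-15−2·-55/38)/(142/19)=-115/71
back: M3=-115/71
back: M2=-55/38−5/19·-115/71=-145/142
back: M1=1−1/5·-145/142=171/142
M: M0=0, M1=171/142, M2=-145/142, M3=-115/71, M4=0
seg 0: a=4, c=M0/2=0, d=(M1−M0)/(6·3)=19/284, b=Δ0−h0·(2M0+M1)/6=-1081/852
seg 1: a=2, c=M1/2=171/284, d=(M2−M1)/(6·2)=-79/426, b=Δ1−h1·(2M1+M2)/6=229/426
seg 2: a=4, c=M2/2=-145/284, d=(M3−M2)/(6·2)=-85/1704, b=Δ2−h2·(2M2+M3)/6=307/426
seg 3: a=3, c=M3/2=-115/142, d=(M4−M3)/(6·2)=115/852, b=Δ3−h3·(2M3+M4)/6=-409/213
t_q=4 → seg 1, τ=1; S=2+229/426·τ+171/284·τ²+-79/426·τ³=839/284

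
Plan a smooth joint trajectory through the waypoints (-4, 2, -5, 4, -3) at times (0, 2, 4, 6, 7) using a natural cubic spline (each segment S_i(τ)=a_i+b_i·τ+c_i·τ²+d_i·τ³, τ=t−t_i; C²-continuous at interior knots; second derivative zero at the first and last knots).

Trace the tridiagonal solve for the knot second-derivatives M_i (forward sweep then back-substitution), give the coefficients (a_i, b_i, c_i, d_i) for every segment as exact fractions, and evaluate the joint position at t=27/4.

  seg 0: a=-4 b=230/41 c=0 d=-107/164
  seg 1: a=2 b=-91/41 c=-321/82 d=537/328
  seg 2: a=-5 b=145/82 c=969/164 d=-745/328
  seg 3: a=4 b=-76/41 c=-633/82 d=211/82
S(27/4) = -3395/5248

Δ: Δ0=3, Δ1=-7/2, Δ2=9/2, Δ3=-7
row 1: diag=8, rhs=-39; c'=1/4, d'=-39/8
row 2: denom=8−2·1/4=15/2; d'=(48−2·-39/8)/(15/2)=77/10
row 3: denom=6−2·4/15=82/15; d'=(-69−2·77/10)/(82/15)=-633/41
back: M3=-633/41
back: M2=77/10−4/15·-633/41=969/82
back: M1=-39/8−1/4·969/82=-321/41
M: M0=0, M1=-321/41, M2=969/82, M3=-633/41, M4=0
seg 0: a=-4, c=M0/2=0, d=(M1−M0)/(6·2)=-107/164, b=Δ0−h0·(2M0+M1)/6=230/41
seg 1: a=2, c=M1/2=-321/82, d=(M2−M1)/(6·2)=537/328, b=Δ1−h1·(2M1+M2)/6=-91/41
seg 2: a=-5, c=M2/2=969/164, d=(M3−M2)/(6·2)=-745/328, b=Δ2−h2·(2M2+M3)/6=145/82
seg 3: a=4, c=M3/2=-633/82, d=(M4−M3)/(6·1)=211/82, b=Δ3−h3·(2M3+M4)/6=-76/41
t_q=27/4 → seg 3, τ=3/4; S=4+-76/41·τ+-633/82·τ²+211/82·τ³=-3395/5248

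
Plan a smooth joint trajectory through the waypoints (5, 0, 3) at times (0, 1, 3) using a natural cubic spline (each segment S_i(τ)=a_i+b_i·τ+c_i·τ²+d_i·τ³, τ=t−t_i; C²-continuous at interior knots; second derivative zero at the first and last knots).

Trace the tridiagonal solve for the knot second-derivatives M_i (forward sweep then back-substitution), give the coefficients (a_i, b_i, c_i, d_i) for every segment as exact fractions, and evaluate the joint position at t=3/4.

Δ: Δ0=-5, Δ1=3/2
row 1: diag=6, rhs=39; c'=1/3, d'=13/2
back: M1=13/2
M: M0=0, M1=13/2, M2=0
seg 0: a=5, c=M0/2=0, d=(M1−M0)/(6·1)=13/12, b=Δ0−h0·(2M0+M1)/6=-73/12
seg 1: a=0, c=M1/2=13/4, d=(M2−M1)/(6·2)=-13/24, b=Δ1−h1·(2M1+M2)/6=-17/6
t_q=3/4 → seg 0, τ=3/4; S=5+-73/12·τ+0·τ²+13/12·τ³=229/256

  seg 0: a=5 b=-73/12 c=0 d=13/12
  seg 1: a=0 b=-17/6 c=13/4 d=-13/24
S(3/4) = 229/256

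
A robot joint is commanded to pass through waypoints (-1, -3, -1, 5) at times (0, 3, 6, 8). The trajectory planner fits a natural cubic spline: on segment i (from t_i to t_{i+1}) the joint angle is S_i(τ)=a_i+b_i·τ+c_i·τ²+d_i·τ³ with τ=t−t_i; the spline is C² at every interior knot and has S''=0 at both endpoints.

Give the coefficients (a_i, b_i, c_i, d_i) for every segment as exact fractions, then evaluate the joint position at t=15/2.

Δ: Δ0=-2/3, Δ1=2/3, Δ2=3
row 1: diag=12, rhs=8; c'=1/4, d'=2/3
row 2: denom=10−3·1/4=37/4; d'=(14−3·2/3)/(37/4)=48/37
back: M2=48/37
back: M1=2/3−1/4·48/37=38/111
M: M0=0, M1=38/111, M2=48/37, M3=0
seg 0: a=-1, c=M0/2=0, d=(M1−M0)/(6·3)=19/999, b=Δ0−h0·(2M0+M1)/6=-31/37
seg 1: a=-3, c=M1/2=19/111, d=(M2−M1)/(6·3)=53/999, b=Δ1−h1·(2M1+M2)/6=-12/37
seg 2: a=-1, c=M2/2=24/37, d=(M3−M2)/(6·2)=-4/37, b=Δ2−h2·(2M2+M3)/6=79/37
t_q=15/2 → seg 2, τ=3/2; S=-1+79/37·τ+24/37·τ²+-4/37·τ³=122/37

  seg 0: a=-1 b=-31/37 c=0 d=19/999
  seg 1: a=-3 b=-12/37 c=19/111 d=53/999
  seg 2: a=-1 b=79/37 c=24/37 d=-4/37
S(15/2) = 122/37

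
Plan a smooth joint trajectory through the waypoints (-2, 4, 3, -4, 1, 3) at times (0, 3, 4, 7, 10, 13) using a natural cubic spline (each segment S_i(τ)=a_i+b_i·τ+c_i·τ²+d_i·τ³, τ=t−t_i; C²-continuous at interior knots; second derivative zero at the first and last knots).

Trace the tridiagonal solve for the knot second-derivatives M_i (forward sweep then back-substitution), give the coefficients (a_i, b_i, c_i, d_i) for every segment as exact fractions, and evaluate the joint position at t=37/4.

  seg 0: a=-2 b=853/283 c=0 d=-287/2547
  seg 1: a=4 b=-8/283 c=-287/283 d=12/283
  seg 2: a=3 b=-546/283 c=-251/283 d=1916/7641
  seg 3: a=-4 b=-136/283 c=1163/849 d=-1666/7641
  seg 4: a=1 b=524/283 c=-503/849 d=503/7641
S(37/4) = -5705/9056

Δ: Δ0=2, Δ1=-1, Δ2=-7/3, Δ3=5/3, Δ4=2/3
row 1: diag=8, rhs=-18; c'=1/8, d'=-9/4
row 2: denom=8−1·1/8=63/8; d'=(-8−1·-9/4)/(63/8)=-46/63
row 3: denom=12−3·8/21=76/7; d'=(24−3·-46/63)/(76/7)=275/114
row 4: denom=12−3·21/76=849/76; d'=(-6−3·275/114)/(849/76)=-1006/849
back: M4=-1006/849
back: M3=275/114−21/76·-1006/849=2326/849
back: M2=-46/63−8/21·2326/849=-502/283
back: M1=-9/4−1/8·-502/283=-574/283
M: M0=0, M1=-574/283, M2=-502/283, M3=2326/849, M4=-1006/849, M5=0
seg 0: a=-2, c=M0/2=0, d=(M1−M0)/(6·3)=-287/2547, b=Δ0−h0·(2M0+M1)/6=853/283
seg 1: a=4, c=M1/2=-287/283, d=(M2−M1)/(6·1)=12/283, b=Δ1−h1·(2M1+M2)/6=-8/283
seg 2: a=3, c=M2/2=-251/283, d=(M3−M2)/(6·3)=1916/7641, b=Δ2−h2·(2M2+M3)/6=-546/283
seg 3: a=-4, c=M3/2=1163/849, d=(M4−M3)/(6·3)=-1666/7641, b=Δ3−h3·(2M3+M4)/6=-136/283
seg 4: a=1, c=M4/2=-503/849, d=(M5−M4)/(6·3)=503/7641, b=Δ4−h4·(2M4+M5)/6=524/283
t_q=37/4 → seg 3, τ=9/4; S=-4+-136/283·τ+1163/849·τ²+-1666/7641·τ³=-5705/9056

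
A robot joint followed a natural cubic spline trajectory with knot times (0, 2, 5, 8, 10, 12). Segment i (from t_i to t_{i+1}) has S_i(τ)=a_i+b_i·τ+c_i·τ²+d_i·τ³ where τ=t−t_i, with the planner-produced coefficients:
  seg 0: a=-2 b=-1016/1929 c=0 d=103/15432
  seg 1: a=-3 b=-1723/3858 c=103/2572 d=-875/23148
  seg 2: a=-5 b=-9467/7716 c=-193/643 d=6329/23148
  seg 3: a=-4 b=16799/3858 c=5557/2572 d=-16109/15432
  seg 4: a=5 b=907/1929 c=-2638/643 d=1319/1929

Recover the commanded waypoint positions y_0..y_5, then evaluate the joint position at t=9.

y_0=-2 y_1=-3 y_2=-5 y_3=-4 y_4=5 y_5=-5
S(9) = 7567/5144

y_0 = S_0(0) = a_0 = -2
y_1 = S_1(0) = a_1 = -3
y_2 = S_2(0) = a_2 = -5
y_3 = S_3(0) = a_3 = -4
y_4 = S_4(0) = a_4 = 5
y_5 = S_4(2) = -5
t_q=9 is in segment 3 (τ=1); S_3(τ)=7567/5144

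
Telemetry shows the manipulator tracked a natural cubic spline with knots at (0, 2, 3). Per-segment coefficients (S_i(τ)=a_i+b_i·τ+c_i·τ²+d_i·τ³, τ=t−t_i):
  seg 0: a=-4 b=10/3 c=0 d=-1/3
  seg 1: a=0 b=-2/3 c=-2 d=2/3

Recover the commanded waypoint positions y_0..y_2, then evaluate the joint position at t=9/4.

y_0 = S_0(0) = a_0 = -4
y_1 = S_1(0) = a_1 = 0
y_2 = S_1(1) = -2
t_q=9/4 is in segment 1 (τ=1/4); S_1(τ)=-9/32

y_0=-4 y_1=0 y_2=-2
S(9/4) = -9/32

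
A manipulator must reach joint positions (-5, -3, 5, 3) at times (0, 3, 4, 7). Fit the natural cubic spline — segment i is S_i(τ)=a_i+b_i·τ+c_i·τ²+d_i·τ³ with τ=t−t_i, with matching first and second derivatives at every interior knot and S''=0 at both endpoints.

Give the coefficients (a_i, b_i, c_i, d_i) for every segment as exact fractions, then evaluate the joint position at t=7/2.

  seg 0: a=-5 b=-160/63 c=0 d=202/567
  seg 1: a=-3 b=446/63 c=202/63 d=-16/7
  seg 2: a=5 b=418/63 c=-230/63 d=230/567
S(7/2) = 19/18

Δ: Δ0=2/3, Δ1=8, Δ2=-2/3
row 1: diag=8, rhs=44; c'=1/8, d'=11/2
row 2: denom=8−1·1/8=63/8; d'=(-52−1·11/2)/(63/8)=-460/63
back: M2=-460/63
back: M1=11/2−1/8·-460/63=404/63
M: M0=0, M1=404/63, M2=-460/63, M3=0
seg 0: a=-5, c=M0/2=0, d=(M1−M0)/(6·3)=202/567, b=Δ0−h0·(2M0+M1)/6=-160/63
seg 1: a=-3, c=M1/2=202/63, d=(M2−M1)/(6·1)=-16/7, b=Δ1−h1·(2M1+M2)/6=446/63
seg 2: a=5, c=M2/2=-230/63, d=(M3−M2)/(6·3)=230/567, b=Δ2−h2·(2M2+M3)/6=418/63
t_q=7/2 → seg 1, τ=1/2; S=-3+446/63·τ+202/63·τ²+-16/7·τ³=19/18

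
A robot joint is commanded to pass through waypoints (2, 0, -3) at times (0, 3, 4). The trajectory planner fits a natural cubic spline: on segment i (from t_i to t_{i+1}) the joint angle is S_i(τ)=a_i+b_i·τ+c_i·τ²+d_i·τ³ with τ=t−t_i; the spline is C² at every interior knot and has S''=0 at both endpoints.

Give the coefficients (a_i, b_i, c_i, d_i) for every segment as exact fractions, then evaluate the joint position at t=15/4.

Δ: Δ0=-2/3, Δ1=-3
row 1: diag=8, rhs=-14; c'=1/8, d'=-7/4
back: M1=-7/4
M: M0=0, M1=-7/4, M2=0
seg 0: a=2, c=M0/2=0, d=(M1−M0)/(6·3)=-7/72, b=Δ0−h0·(2M0+M1)/6=5/24
seg 1: a=0, c=M1/2=-7/8, d=(M2−M1)/(6·1)=7/24, b=Δ1−h1·(2M1+M2)/6=-29/12
t_q=15/4 → seg 1, τ=3/4; S=0+-29/12·τ+-7/8·τ²+7/24·τ³=-1117/512

  seg 0: a=2 b=5/24 c=0 d=-7/72
  seg 1: a=0 b=-29/12 c=-7/8 d=7/24
S(15/4) = -1117/512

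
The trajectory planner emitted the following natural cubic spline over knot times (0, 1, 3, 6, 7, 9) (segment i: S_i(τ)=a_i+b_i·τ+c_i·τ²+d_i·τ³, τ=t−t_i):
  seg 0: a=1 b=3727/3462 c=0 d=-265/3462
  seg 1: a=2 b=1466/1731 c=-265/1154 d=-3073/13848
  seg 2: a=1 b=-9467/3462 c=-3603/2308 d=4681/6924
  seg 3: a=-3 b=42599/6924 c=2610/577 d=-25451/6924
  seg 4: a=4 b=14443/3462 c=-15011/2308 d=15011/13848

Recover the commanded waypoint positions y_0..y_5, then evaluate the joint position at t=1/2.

y_0 = S_0(0) = a_0 = 1
y_1 = S_1(0) = a_1 = 2
y_2 = S_2(0) = a_2 = 1
y_3 = S_3(0) = a_3 = -3
y_4 = S_4(0) = a_4 = 4
y_5 = S_4(2) = -5
t_q=1/2 is in segment 0 (τ=1/2); S_0(τ)=14113/9232

y_0=1 y_1=2 y_2=1 y_3=-3 y_4=4 y_5=-5
S(1/2) = 14113/9232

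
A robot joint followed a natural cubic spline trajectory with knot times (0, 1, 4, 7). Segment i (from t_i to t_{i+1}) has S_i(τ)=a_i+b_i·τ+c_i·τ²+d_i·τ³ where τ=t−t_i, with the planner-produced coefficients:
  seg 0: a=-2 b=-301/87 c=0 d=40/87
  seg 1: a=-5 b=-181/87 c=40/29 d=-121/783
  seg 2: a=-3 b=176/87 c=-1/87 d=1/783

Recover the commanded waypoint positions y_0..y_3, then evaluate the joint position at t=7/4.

y_0 = S_0(0) = a_0 = -2
y_1 = S_1(0) = a_1 = -5
y_2 = S_2(0) = a_2 = -3
y_3 = S_2(3) = 3
t_q=7/4 is in segment 1 (τ=3/4); S_1(τ)=-10857/1856

y_0=-2 y_1=-5 y_2=-3 y_3=3
S(7/4) = -10857/1856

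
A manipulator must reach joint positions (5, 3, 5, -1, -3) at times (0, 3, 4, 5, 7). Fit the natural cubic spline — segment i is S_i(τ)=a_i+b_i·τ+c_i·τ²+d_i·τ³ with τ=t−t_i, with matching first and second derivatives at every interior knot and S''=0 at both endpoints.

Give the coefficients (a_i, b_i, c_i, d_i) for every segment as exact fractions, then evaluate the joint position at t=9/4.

Δ: Δ0=-2/3, Δ1=2, Δ2=-6, Δ3=-1
row 1: diag=8, rhs=16; c'=1/8, d'=2
row 2: denom=4−1·1/8=31/8; d'=(-48−1·2)/(31/8)=-400/31
row 3: denom=6−1·8/31=178/31; d'=(30−1·-400/31)/(178/31)=665/89
back: M3=665/89
back: M2=-400/31−8/31·665/89=-1320/89
back: M1=2−1/8·-1320/89=343/89
M: M0=0, M1=343/89, M2=-1320/89, M3=665/89, M4=0
seg 0: a=5, c=M0/2=0, d=(M1−M0)/(6·3)=343/1602, b=Δ0−h0·(2M0+M1)/6=-1385/534
seg 1: a=3, c=M1/2=343/178, d=(M2−M1)/(6·1)=-1663/534, b=Δ1−h1·(2M1+M2)/6=851/267
seg 2: a=5, c=M2/2=-660/89, d=(M3−M2)/(6·1)=1985/534, b=Δ2−h2·(2M2+M3)/6=-1229/534
seg 3: a=-1, c=M3/2=665/178, d=(M4−M3)/(6·2)=-665/1068, b=Δ3−h3·(2M3+M4)/6=-1597/267
t_q=9/4 → seg 0, τ=9/4; S=5+-1385/534·τ+0·τ²+343/1602·τ³=18263/11392

  seg 0: a=5 b=-1385/534 c=0 d=343/1602
  seg 1: a=3 b=851/267 c=343/178 d=-1663/534
  seg 2: a=5 b=-1229/534 c=-660/89 d=1985/534
  seg 3: a=-1 b=-1597/267 c=665/178 d=-665/1068
S(9/4) = 18263/11392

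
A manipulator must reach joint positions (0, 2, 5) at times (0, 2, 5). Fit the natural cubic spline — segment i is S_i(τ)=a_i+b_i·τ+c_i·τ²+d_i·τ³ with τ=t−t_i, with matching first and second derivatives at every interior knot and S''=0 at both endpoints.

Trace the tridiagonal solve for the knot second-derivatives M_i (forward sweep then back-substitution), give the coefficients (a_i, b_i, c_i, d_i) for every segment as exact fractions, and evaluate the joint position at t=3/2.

  seg 0: a=0 b=1 c=0 d=0
  seg 1: a=2 b=1 c=0 d=0
S(3/2) = 3/2

Δ: Δ0=1, Δ1=1
row 1: diag=10, rhs=0; c'=3/10, d'=0
back: M1=0
M: M0=0, M1=0, M2=0
seg 0: a=0, c=M0/2=0, d=(M1−M0)/(6·2)=0, b=Δ0−h0·(2M0+M1)/6=1
seg 1: a=2, c=M1/2=0, d=(M2−M1)/(6·3)=0, b=Δ1−h1·(2M1+M2)/6=1
t_q=3/2 → seg 0, τ=3/2; S=0+1·τ+0·τ²+0·τ³=3/2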